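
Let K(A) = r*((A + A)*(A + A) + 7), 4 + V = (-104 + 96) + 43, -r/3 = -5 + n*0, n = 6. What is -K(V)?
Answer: -57765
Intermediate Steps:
r = 15 (r = -3*(-5 + 6*0) = -3*(-5 + 0) = -3*(-5) = 15)
V = 31 (V = -4 + ((-104 + 96) + 43) = -4 + (-8 + 43) = -4 + 35 = 31)
K(A) = 105 + 60*A**2 (K(A) = 15*((A + A)*(A + A) + 7) = 15*((2*A)*(2*A) + 7) = 15*(4*A**2 + 7) = 15*(7 + 4*A**2) = 105 + 60*A**2)
-K(V) = -(105 + 60*31**2) = -(105 + 60*961) = -(105 + 57660) = -1*57765 = -57765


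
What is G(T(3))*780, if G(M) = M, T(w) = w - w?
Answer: 0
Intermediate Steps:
T(w) = 0
G(T(3))*780 = 0*780 = 0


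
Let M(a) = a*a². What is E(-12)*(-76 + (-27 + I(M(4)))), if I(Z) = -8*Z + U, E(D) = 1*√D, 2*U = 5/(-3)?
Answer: -3695*I*√3/3 ≈ -2133.3*I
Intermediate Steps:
M(a) = a³
U = -⅚ (U = (5/(-3))/2 = (5*(-⅓))/2 = (½)*(-5/3) = -⅚ ≈ -0.83333)
E(D) = √D
I(Z) = -⅚ - 8*Z (I(Z) = -8*Z - ⅚ = -⅚ - 8*Z)
E(-12)*(-76 + (-27 + I(M(4)))) = √(-12)*(-76 + (-27 + (-⅚ - 8*4³))) = (2*I*√3)*(-76 + (-27 + (-⅚ - 8*64))) = (2*I*√3)*(-76 + (-27 + (-⅚ - 512))) = (2*I*√3)*(-76 + (-27 - 3077/6)) = (2*I*√3)*(-76 - 3239/6) = (2*I*√3)*(-3695/6) = -3695*I*√3/3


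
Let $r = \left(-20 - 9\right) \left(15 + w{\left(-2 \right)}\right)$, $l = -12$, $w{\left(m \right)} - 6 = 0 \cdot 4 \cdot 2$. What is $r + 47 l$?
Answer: $-1173$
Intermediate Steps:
$w{\left(m \right)} = 6$ ($w{\left(m \right)} = 6 + 0 \cdot 4 \cdot 2 = 6 + 0 \cdot 2 = 6 + 0 = 6$)
$r = -609$ ($r = \left(-20 - 9\right) \left(15 + 6\right) = \left(-29\right) 21 = -609$)
$r + 47 l = -609 + 47 \left(-12\right) = -609 - 564 = -1173$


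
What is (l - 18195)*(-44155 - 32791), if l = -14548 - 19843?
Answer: 4046282356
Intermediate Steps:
l = -34391
(l - 18195)*(-44155 - 32791) = (-34391 - 18195)*(-44155 - 32791) = -52586*(-76946) = 4046282356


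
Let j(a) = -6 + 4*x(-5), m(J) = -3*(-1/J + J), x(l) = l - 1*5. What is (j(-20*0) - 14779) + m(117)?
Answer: -591863/39 ≈ -15176.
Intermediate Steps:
x(l) = -5 + l (x(l) = l - 5 = -5 + l)
m(J) = -3*J + 3/J (m(J) = -3*(J - 1/J) = -3*J + 3/J)
j(a) = -46 (j(a) = -6 + 4*(-5 - 5) = -6 + 4*(-10) = -6 - 40 = -46)
(j(-20*0) - 14779) + m(117) = (-46 - 14779) + (-3*117 + 3/117) = -14825 + (-351 + 3*(1/117)) = -14825 + (-351 + 1/39) = -14825 - 13688/39 = -591863/39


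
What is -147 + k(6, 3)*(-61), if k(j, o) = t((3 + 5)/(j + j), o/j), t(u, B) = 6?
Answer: -513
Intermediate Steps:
k(j, o) = 6
-147 + k(6, 3)*(-61) = -147 + 6*(-61) = -147 - 366 = -513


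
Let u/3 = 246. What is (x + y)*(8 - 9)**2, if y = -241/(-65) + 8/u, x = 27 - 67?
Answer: -870211/23985 ≈ -36.281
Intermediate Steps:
u = 738 (u = 3*246 = 738)
x = -40
y = 89189/23985 (y = -241/(-65) + 8/738 = -241*(-1/65) + 8*(1/738) = 241/65 + 4/369 = 89189/23985 ≈ 3.7185)
(x + y)*(8 - 9)**2 = (-40 + 89189/23985)*(8 - 9)**2 = -870211/23985*(-1)**2 = -870211/23985*1 = -870211/23985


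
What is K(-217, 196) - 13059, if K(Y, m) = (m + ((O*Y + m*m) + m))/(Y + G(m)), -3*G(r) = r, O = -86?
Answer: -1604769/121 ≈ -13263.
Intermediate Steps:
G(r) = -r/3
K(Y, m) = (m² - 86*Y + 2*m)/(Y - m/3) (K(Y, m) = (m + ((-86*Y + m*m) + m))/(Y - m/3) = (m + ((-86*Y + m²) + m))/(Y - m/3) = (m + ((m² - 86*Y) + m))/(Y - m/3) = (m + (m + m² - 86*Y))/(Y - m/3) = (m² - 86*Y + 2*m)/(Y - m/3))
K(-217, 196) - 13059 = 3*(196² - 86*(-217) + 2*196)/(-1*196 + 3*(-217)) - 13059 = 3*(38416 + 18662 + 392)/(-196 - 651) - 13059 = 3*57470/(-847) - 13059 = 3*(-1/847)*57470 - 13059 = -24630/121 - 13059 = -1604769/121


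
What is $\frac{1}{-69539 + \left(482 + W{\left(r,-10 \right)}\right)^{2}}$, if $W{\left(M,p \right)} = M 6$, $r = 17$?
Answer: $\frac{1}{271517} \approx 3.683 \cdot 10^{-6}$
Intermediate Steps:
$W{\left(M,p \right)} = 6 M$
$\frac{1}{-69539 + \left(482 + W{\left(r,-10 \right)}\right)^{2}} = \frac{1}{-69539 + \left(482 + 6 \cdot 17\right)^{2}} = \frac{1}{-69539 + \left(482 + 102\right)^{2}} = \frac{1}{-69539 + 584^{2}} = \frac{1}{-69539 + 341056} = \frac{1}{271517}$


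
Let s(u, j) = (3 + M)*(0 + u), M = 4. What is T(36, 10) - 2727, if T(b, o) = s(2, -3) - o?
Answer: -2723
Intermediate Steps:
s(u, j) = 7*u (s(u, j) = (3 + 4)*(0 + u) = 7*u)
T(b, o) = 14 - o (T(b, o) = 7*2 - o = 14 - o)
T(36, 10) - 2727 = (14 - 1*10) - 2727 = (14 - 10) - 2727 = 4 - 2727 = -2723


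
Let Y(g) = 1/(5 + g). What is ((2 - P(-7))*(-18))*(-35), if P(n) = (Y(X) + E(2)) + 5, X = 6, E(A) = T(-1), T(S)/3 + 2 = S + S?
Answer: 61740/11 ≈ 5612.7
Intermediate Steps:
T(S) = -6 + 6*S (T(S) = -6 + 3*(S + S) = -6 + 3*(2*S) = -6 + 6*S)
E(A) = -12 (E(A) = -6 + 6*(-1) = -6 - 6 = -12)
P(n) = -76/11 (P(n) = (1/(5 + 6) - 12) + 5 = (1/11 - 12) + 5 = -131/11 + 5 = -76/11)
((2 - P(-7))*(-18))*(-35) = ((2 - 1*(-76/11))*(-18))*(-35) = ((2 + 76/11)*(-18))*(-35) = ((98/11)*(-18))*(-35) = -1764/11*(-35) = 61740/11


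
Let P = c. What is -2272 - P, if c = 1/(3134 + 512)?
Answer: -8283713/3646 ≈ -2272.0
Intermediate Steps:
c = 1/3646 ≈ 0.00027427
P = 1/3646 ≈ 0.00027427
-2272 - P = -2272 - 1*1/3646 = -2272 - 1/3646 = -8283713/3646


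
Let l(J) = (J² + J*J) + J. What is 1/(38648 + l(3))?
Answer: 1/38669 ≈ 2.5860e-5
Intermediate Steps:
l(J) = J + 2*J² (l(J) = (J² + J²) + J = 2*J² + J = J + 2*J²)
1/(38648 + l(3)) = 1/(38648 + 3*(1 + 2*3)) = 1/(38648 + 3*(1 + 6)) = 1/(38648 + 3*7) = 1/(38648 + 21) = 1/38669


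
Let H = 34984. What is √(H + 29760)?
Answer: 2*√16186 ≈ 254.45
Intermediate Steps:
√(H + 29760) = √(34984 + 29760) = √64744 = 2*√16186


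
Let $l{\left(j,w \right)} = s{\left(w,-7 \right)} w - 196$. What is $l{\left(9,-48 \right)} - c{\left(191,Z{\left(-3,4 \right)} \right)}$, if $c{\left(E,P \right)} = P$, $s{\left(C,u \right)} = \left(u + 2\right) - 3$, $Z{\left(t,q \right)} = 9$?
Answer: $179$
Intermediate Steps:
$s{\left(C,u \right)} = -1 + u$ ($s{\left(C,u \right)} = \left(2 + u\right) - 3 = -1 + u$)
$l{\left(j,w \right)} = -196 - 8 w$ ($l{\left(j,w \right)} = \left(-1 - 7\right) w - 196 = - 8 w - 196 = -196 - 8 w$)
$l{\left(9,-48 \right)} - c{\left(191,Z{\left(-3,4 \right)} \right)} = \left(-196 - -384\right) - 9 = \left(-196 + 384\right) - 9 = 188 - 9 = 179$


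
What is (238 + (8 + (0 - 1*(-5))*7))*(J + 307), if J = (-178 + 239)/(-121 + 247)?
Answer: 10886783/126 ≈ 86403.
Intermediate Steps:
J = 61/126 ≈ 0.48413
(238 + (8 + (0 - 1*(-5))*7))*(J + 307) = (238 + (8 + (0 - 1*(-5))*7))*(61/126 + 307) = (238 + (8 + (0 + 5)*7))*(38743/126) = (238 + (8 + 5*7))*(38743/126) = (238 + (8 + 35))*(38743/126) = (238 + 43)*(38743/126) = 281*(38743/126) = 10886783/126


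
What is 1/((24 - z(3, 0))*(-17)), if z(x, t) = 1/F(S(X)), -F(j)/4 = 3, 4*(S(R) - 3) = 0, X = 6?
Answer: -12/4913 ≈ -0.0024425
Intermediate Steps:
S(R) = 3 (S(R) = 3 + (¼)*0 = 3 + 0 = 3)
F(j) = -12 (F(j) = -4*3 = -12)
z(x, t) = -1/12 (z(x, t) = 1/(-12) = -1/12)
1/((24 - z(3, 0))*(-17)) = 1/((24 - 1*(-1/12))*(-17)) = 1/((24 + 1/12)*(-17)) = 1/((289/12)*(-17)) = 1/(-4913/12) = -12/4913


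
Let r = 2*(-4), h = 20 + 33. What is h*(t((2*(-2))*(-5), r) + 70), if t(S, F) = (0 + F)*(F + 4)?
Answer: 5406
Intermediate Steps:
h = 53
r = -8
t(S, F) = F*(4 + F)
h*(t((2*(-2))*(-5), r) + 70) = 53*(-8*(4 - 8) + 70) = 53*(-8*(-4) + 70) = 53*(32 + 70) = 53*102 = 5406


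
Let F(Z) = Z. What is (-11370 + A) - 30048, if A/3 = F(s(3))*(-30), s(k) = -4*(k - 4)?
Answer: -41778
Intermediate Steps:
s(k) = 16 - 4*k (s(k) = -4*(-4 + k) = 16 - 4*k)
A = -360 (A = 3*((16 - 4*3)*(-30)) = 3*((16 - 12)*(-30)) = 3*(4*(-30)) = 3*(-120) = -360)
(-11370 + A) - 30048 = (-11370 - 360) - 30048 = -11730 - 30048 = -41778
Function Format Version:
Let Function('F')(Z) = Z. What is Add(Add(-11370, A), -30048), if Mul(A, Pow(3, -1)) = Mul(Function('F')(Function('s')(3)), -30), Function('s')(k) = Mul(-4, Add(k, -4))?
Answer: -41778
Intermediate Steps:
Function('s')(k) = Add(16, Mul(-4, k)) (Function('s')(k) = Mul(-4, Add(-4, k)) = Add(16, Mul(-4, k)))
A = -360 (A = Mul(3, Mul(Add(16, Mul(-4, 3)), -30)) = Mul(3, Mul(Add(16, -12), -30)) = Mul(3, Mul(4, -30)) = Mul(3, -120) = -360)
Add(Add(-11370, A), -30048) = Add(Add(-11370, -360), -30048) = Add(-11730, -30048) = -41778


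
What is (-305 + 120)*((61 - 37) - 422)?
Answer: 73630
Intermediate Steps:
(-305 + 120)*((61 - 37) - 422) = -185*(24 - 422) = -185*(-398) = 73630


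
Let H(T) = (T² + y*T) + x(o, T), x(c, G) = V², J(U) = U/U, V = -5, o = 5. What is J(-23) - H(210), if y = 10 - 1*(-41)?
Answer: -54834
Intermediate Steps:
y = 51 (y = 10 + 41 = 51)
J(U) = 1
x(c, G) = 25 (x(c, G) = (-5)² = 25)
H(T) = 25 + T² + 51*T (H(T) = (T² + 51*T) + 25 = 25 + T² + 51*T)
J(-23) - H(210) = 1 - (25 + 210² + 51*210) = 1 - (25 + 44100 + 10710) = 1 - 1*54835 = 1 - 54835 = -54834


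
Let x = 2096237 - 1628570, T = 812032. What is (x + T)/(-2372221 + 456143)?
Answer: -1279699/1916078 ≈ -0.66787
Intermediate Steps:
x = 467667
(x + T)/(-2372221 + 456143) = (467667 + 812032)/(-2372221 + 456143) = 1279699/(-1916078) = 1279699*(-1/1916078) = -1279699/1916078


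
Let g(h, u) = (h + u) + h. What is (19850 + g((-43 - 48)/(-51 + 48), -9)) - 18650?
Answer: 3755/3 ≈ 1251.7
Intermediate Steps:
g(h, u) = u + 2*h
(19850 + g((-43 - 48)/(-51 + 48), -9)) - 18650 = (19850 + (-9 + 2*((-43 - 48)/(-51 + 48)))) - 18650 = (19850 + (-9 + 2*(-91/(-3)))) - 18650 = (19850 + (-9 + 2*(-91*(-1/3)))) - 18650 = (19850 + (-9 + 2*(91/3))) - 18650 = (19850 + (-9 + 182/3)) - 18650 = (19850 + 155/3) - 18650 = 59705/3 - 18650 = 3755/3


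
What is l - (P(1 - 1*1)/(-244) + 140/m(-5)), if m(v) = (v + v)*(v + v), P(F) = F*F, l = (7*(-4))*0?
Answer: -7/5 ≈ -1.4000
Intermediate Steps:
l = 0 (l = -28*0 = 0)
P(F) = F**2
m(v) = 4*v**2 (m(v) = (2*v)*(2*v) = 4*v**2)
l - (P(1 - 1*1)/(-244) + 140/m(-5)) = 0 - ((1 - 1*1)**2/(-244) + 140/((4*(-5)**2))) = 0 - ((1 - 1)**2*(-1/244) + 140/((4*25))) = 0 - (0**2*(-1/244) + 140/100) = 0 - (0*(-1/244) + 140*(1/100)) = 0 - (0 + 7/5) = 0 - 1*7/5 = 0 - 7/5 = -7/5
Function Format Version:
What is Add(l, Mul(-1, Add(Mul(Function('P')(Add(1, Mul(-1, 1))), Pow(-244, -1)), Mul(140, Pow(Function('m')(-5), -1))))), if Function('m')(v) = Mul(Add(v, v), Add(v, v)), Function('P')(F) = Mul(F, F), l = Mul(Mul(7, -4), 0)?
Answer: Rational(-7, 5) ≈ -1.4000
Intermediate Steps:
l = 0 (l = Mul(-28, 0) = 0)
Function('P')(F) = Pow(F, 2)
Function('m')(v) = Mul(4, Pow(v, 2)) (Function('m')(v) = Mul(Mul(2, v), Mul(2, v)) = Mul(4, Pow(v, 2)))
Add(l, Mul(-1, Add(Mul(Function('P')(Add(1, Mul(-1, 1))), Pow(-244, -1)), Mul(140, Pow(Function('m')(-5), -1))))) = Add(0, Mul(-1, Add(Mul(Pow(Add(1, Mul(-1, 1)), 2), Pow(-244, -1)), Mul(140, Pow(Mul(4, Pow(-5, 2)), -1))))) = Add(0, Mul(-1, Add(Mul(Pow(Add(1, -1), 2), Rational(-1, 244)), Mul(140, Pow(Mul(4, 25), -1))))) = Add(0, Mul(-1, Add(Mul(Pow(0, 2), Rational(-1, 244)), Mul(140, Pow(100, -1))))) = Add(0, Mul(-1, Add(Mul(0, Rational(-1, 244)), Mul(140, Rational(1, 100))))) = Add(0, Mul(-1, Add(0, Rational(7, 5)))) = Add(0, Mul(-1, Rational(7, 5))) = Add(0, Rational(-7, 5)) = Rational(-7, 5)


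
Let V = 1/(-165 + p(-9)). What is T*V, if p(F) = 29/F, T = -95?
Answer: 855/1514 ≈ 0.56473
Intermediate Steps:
V = -9/1514 (V = 1/(-165 + 29/(-9)) = 1/(-165 + 29*(-1/9)) = 1/(-165 - 29/9) = 1/(-1514/9) = -9/1514 ≈ -0.0059445)
T*V = -95*(-9/1514) = 855/1514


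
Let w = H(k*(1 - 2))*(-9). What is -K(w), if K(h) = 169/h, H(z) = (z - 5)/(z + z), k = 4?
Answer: 1352/81 ≈ 16.691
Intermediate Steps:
H(z) = (-5 + z)/(2*z) (H(z) = (-5 + z)/((2*z)) = (-5 + z)*(1/(2*z)) = (-5 + z)/(2*z))
w = -81/8 (w = ((-5 + 4*(1 - 2))/(2*((4*(1 - 2)))))*(-9) = ((-5 + 4*(-1))/(2*((4*(-1)))))*(-9) = ((½)*(-5 - 4)/(-4))*(-9) = ((½)*(-¼)*(-9))*(-9) = (9/8)*(-9) = -81/8 ≈ -10.125)
-K(w) = -169/(-81/8) = -169*(-8)/81 = -1*(-1352/81) = 1352/81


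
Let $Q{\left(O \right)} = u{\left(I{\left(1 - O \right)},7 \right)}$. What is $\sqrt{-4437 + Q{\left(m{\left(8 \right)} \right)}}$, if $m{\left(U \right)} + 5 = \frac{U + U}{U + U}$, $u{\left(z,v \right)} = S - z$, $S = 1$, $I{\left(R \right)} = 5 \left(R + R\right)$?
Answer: $i \sqrt{4486} \approx 66.978 i$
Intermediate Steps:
$I{\left(R \right)} = 10 R$ ($I{\left(R \right)} = 5 \cdot 2 R = 10 R$)
$u{\left(z,v \right)} = 1 - z$
$m{\left(U \right)} = -4$ ($m{\left(U \right)} = -5 + \frac{U + U}{U + U} = -5 + \frac{2 U}{2 U} = -5 + 2 U \frac{1}{2 U} = -5 + 1 = -4$)
$Q{\left(O \right)} = -9 + 10 O$ ($Q{\left(O \right)} = 1 - 10 \left(1 - O\right) = 1 - \left(10 - 10 O\right) = 1 + \left(-10 + 10 O\right) = -9 + 10 O$)
$\sqrt{-4437 + Q{\left(m{\left(8 \right)} \right)}} = \sqrt{-4437 + \left(-9 + 10 \left(-4\right)\right)} = \sqrt{-4437 - 49} = \sqrt{-4486} = i \sqrt{4486}$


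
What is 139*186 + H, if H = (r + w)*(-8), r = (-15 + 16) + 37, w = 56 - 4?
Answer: 25134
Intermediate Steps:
w = 52
r = 38 (r = 1 + 37 = 38)
H = -720 (H = (38 + 52)*(-8) = 90*(-8) = -720)
139*186 + H = 139*186 - 720 = 25854 - 720 = 25134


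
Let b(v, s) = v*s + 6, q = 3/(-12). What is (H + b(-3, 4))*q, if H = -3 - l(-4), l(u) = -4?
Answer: 5/4 ≈ 1.2500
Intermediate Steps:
q = -¼ (q = 3*(-1/12) = -¼ ≈ -0.25000)
b(v, s) = 6 + s*v (b(v, s) = s*v + 6 = 6 + s*v)
H = 1 (H = -3 - 1*(-4) = -3 + 4 = 1)
(H + b(-3, 4))*q = (1 + (6 + 4*(-3)))*(-¼) = (1 + (6 - 12))*(-¼) = (1 - 6)*(-¼) = -5*(-¼) = 5/4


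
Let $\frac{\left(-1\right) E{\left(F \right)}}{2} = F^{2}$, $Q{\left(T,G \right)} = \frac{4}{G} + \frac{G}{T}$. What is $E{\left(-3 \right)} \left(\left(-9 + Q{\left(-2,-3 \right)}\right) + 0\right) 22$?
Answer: $3498$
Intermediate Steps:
$E{\left(F \right)} = - 2 F^{2}$
$E{\left(-3 \right)} \left(\left(-9 + Q{\left(-2,-3 \right)}\right) + 0\right) 22 = - 2 \left(-3\right)^{2} \left(\left(-9 + \left(\frac{4}{-3} - \frac{3}{-2}\right)\right) + 0\right) 22 = \left(-2\right) 9 \left(\left(-9 + \left(4 \left(- \frac{1}{3}\right) - - \frac{3}{2}\right)\right) + 0\right) 22 = - 18 \left(\left(-9 + \left(- \frac{4}{3} + \frac{3}{2}\right)\right) + 0\right) 22 = - 18 \left(\left(-9 + \frac{1}{6}\right) + 0\right) 22 = - 18 \left(- \frac{53}{6} + 0\right) 22 = \left(-18\right) \left(- \frac{53}{6}\right) 22 = 159 \cdot 22 = 3498$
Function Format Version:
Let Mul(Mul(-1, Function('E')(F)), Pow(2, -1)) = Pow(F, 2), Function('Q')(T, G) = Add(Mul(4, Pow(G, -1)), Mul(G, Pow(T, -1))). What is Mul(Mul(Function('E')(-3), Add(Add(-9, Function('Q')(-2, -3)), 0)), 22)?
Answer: 3498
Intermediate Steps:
Function('E')(F) = Mul(-2, Pow(F, 2))
Mul(Mul(Function('E')(-3), Add(Add(-9, Function('Q')(-2, -3)), 0)), 22) = Mul(Mul(Mul(-2, Pow(-3, 2)), Add(Add(-9, Add(Mul(4, Pow(-3, -1)), Mul(-3, Pow(-2, -1)))), 0)), 22) = Mul(Mul(Mul(-2, 9), Add(Add(-9, Add(Mul(4, Rational(-1, 3)), Mul(-3, Rational(-1, 2)))), 0)), 22) = Mul(Mul(-18, Add(Add(-9, Add(Rational(-4, 3), Rational(3, 2))), 0)), 22) = Mul(Mul(-18, Add(Add(-9, Rational(1, 6)), 0)), 22) = Mul(Mul(-18, Add(Rational(-53, 6), 0)), 22) = Mul(Mul(-18, Rational(-53, 6)), 22) = Mul(159, 22) = 3498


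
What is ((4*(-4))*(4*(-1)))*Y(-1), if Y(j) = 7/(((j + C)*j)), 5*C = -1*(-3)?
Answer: 1120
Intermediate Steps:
C = 3/5 (C = (-1*(-3))/5 = (1/5)*3 = 3/5 ≈ 0.60000)
Y(j) = 7/(j*(3/5 + j)) (Y(j) = 7/(((j + 3/5)*j)) = 7/(((3/5 + j)*j)) = 7/((j*(3/5 + j))) = 7*(1/(j*(3/5 + j))) = 7/(j*(3/5 + j)))
((4*(-4))*(4*(-1)))*Y(-1) = ((4*(-4))*(4*(-1)))*(35/(-1*(3 + 5*(-1)))) = (-16*(-4))*(35*(-1)/(3 - 5)) = 64*(35*(-1)/(-2)) = 64*(35*(-1)*(-1/2)) = 64*(35/2) = 1120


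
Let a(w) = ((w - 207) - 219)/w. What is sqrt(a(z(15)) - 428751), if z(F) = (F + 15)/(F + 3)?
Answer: 2*I*sqrt(2681285)/5 ≈ 654.99*I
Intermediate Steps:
z(F) = (15 + F)/(3 + F)
a(w) = (-426 + w)/w (a(w) = ((-207 + w) - 219)/w = (-426 + w)/w)
sqrt(a(z(15)) - 428751) = sqrt((-426 + (15 + 15)/(3 + 15))/(((15 + 15)/(3 + 15))) - 428751) = sqrt((-426 + 30/18)/((30/18)) - 428751) = sqrt((-426 + (1/18)*30)/(((1/18)*30)) - 428751) = sqrt((-426 + 5/3)/(5/3) - 428751) = sqrt((3/5)*(-1273/3) - 428751) = sqrt(-1273/5 - 428751) = sqrt(-2145028/5) = 2*I*sqrt(2681285)/5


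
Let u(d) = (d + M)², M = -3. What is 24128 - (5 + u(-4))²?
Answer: 21212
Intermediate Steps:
u(d) = (-3 + d)² (u(d) = (d - 3)² = (-3 + d)²)
24128 - (5 + u(-4))² = 24128 - (5 + (-3 - 4)²)² = 24128 - (5 + (-7)²)² = 24128 - (5 + 49)² = 24128 - 1*54² = 24128 - 1*2916 = 24128 - 2916 = 21212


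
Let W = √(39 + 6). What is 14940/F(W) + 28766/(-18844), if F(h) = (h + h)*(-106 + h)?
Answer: -231342493/105441602 - 52788*√5/11191 ≈ -12.742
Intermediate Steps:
W = 3*√5 (W = √45 = 3*√5 ≈ 6.7082)
F(h) = 2*h*(-106 + h) (F(h) = (2*h)*(-106 + h) = 2*h*(-106 + h))
14940/F(W) + 28766/(-18844) = 14940/((2*(3*√5)*(-106 + 3*√5))) + 28766/(-18844) = 14940/((6*√5*(-106 + 3*√5))) + 28766*(-1/18844) = 14940*(√5/(30*(-106 + 3*√5))) - 14383/9422 = 498*√5/(-106 + 3*√5) - 14383/9422 = -14383/9422 + 498*√5/(-106 + 3*√5)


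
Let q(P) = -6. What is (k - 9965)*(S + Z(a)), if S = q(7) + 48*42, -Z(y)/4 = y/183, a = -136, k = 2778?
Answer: -2647503938/183 ≈ -1.4467e+7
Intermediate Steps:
Z(y) = -4*y/183
S = 2010 (S = -6 + 48*42 = -6 + 2016 = 2010)
(k - 9965)*(S + Z(a)) = (2778 - 9965)*(2010 - 4/183*(-136)) = -7187*(2010 + 544/183) = -7187*368374/183 = -2647503938/183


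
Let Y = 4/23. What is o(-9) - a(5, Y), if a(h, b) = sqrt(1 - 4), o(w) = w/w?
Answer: 1 - I*sqrt(3) ≈ 1.0 - 1.732*I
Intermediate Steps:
o(w) = 1
Y = 4/23 (Y = 4*(1/23) = 4/23 ≈ 0.17391)
a(h, b) = I*sqrt(3) (a(h, b) = sqrt(-3) = I*sqrt(3))
o(-9) - a(5, Y) = 1 - I*sqrt(3)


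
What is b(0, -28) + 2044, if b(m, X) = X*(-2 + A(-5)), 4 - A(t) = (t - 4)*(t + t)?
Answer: 4508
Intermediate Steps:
A(t) = 4 - 2*t*(-4 + t) (A(t) = 4 - (t - 4)*(t + t) = 4 - (-4 + t)*2*t = 4 - 2*t*(-4 + t))
b(m, X) = -88*X (b(m, X) = X*(-2 + (4 - 2*(-5)**2 + 8*(-5))) = X*(-2 + (4 - 2*25 - 40)) = X*(-2 + (4 - 50 - 40)) = X*(-2 - 86) = X*(-88) = -88*X)
b(0, -28) + 2044 = -88*(-28) + 2044 = 2464 + 2044 = 4508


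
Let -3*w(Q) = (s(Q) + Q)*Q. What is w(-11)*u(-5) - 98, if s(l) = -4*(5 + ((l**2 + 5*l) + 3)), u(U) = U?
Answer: 16591/3 ≈ 5530.3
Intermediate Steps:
s(l) = -32 - 20*l - 4*l**2 (s(l) = -4*(5 + (3 + l**2 + 5*l)) = -4*(8 + l**2 + 5*l) = -32 - 20*l - 4*l**2)
w(Q) = -Q*(-32 - 19*Q - 4*Q**2)/3 (w(Q) = -((-32 - 20*Q - 4*Q**2) + Q)*Q/3 = -(-32 - 19*Q - 4*Q**2)*Q/3 = -Q*(-32 - 19*Q - 4*Q**2)/3)
w(-11)*u(-5) - 98 = ((1/3)*(-11)*(32 + 4*(-11)**2 + 19*(-11)))*(-5) - 98 = ((1/3)*(-11)*(32 + 4*121 - 209))*(-5) - 98 = ((1/3)*(-11)*(32 + 484 - 209))*(-5) - 98 = ((1/3)*(-11)*307)*(-5) - 98 = -3377/3*(-5) - 98 = 16885/3 - 98 = 16591/3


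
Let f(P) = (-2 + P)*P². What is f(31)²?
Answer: 776681161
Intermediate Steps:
f(P) = P²*(-2 + P)
f(31)² = (31²*(-2 + 31))² = (961*29)² = 27869² = 776681161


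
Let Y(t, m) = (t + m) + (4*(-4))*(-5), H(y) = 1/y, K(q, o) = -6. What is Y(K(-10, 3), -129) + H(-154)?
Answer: -8471/154 ≈ -55.006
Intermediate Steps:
Y(t, m) = 80 + m + t (Y(t, m) = (m + t) - 16*(-5) = (m + t) + 80 = 80 + m + t)
Y(K(-10, 3), -129) + H(-154) = (80 - 129 - 6) + 1/(-154) = -55 - 1/154 = -8471/154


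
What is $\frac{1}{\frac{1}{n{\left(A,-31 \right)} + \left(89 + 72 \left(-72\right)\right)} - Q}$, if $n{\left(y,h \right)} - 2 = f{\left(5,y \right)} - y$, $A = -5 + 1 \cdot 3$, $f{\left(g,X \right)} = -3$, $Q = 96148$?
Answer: $- \frac{5094}{489777913} \approx -1.0401 \cdot 10^{-5}$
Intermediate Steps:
$A = -2$ ($A = -5 + 3 = -2$)
$n{\left(y,h \right)} = -1 - y$ ($n{\left(y,h \right)} = 2 - \left(3 + y\right) = -1 - y$)
$\frac{1}{\frac{1}{n{\left(A,-31 \right)} + \left(89 + 72 \left(-72\right)\right)} - Q} = \frac{1}{\frac{1}{\left(-1 - -2\right) + \left(89 + 72 \left(-72\right)\right)} - 96148} = \frac{1}{\frac{1}{\left(-1 + 2\right) + \left(89 - 5184\right)} - 96148} = \frac{1}{\frac{1}{1 - 5095} - 96148} = \frac{1}{\frac{1}{-5094} - 96148} = \frac{1}{- \frac{1}{5094} - 96148} = \frac{1}{- \frac{489777913}{5094}} = - \frac{5094}{489777913}$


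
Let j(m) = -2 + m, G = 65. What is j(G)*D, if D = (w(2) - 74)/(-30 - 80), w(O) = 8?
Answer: 189/5 ≈ 37.800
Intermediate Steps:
D = ⅗ (D = (8 - 74)/(-30 - 80) = -66/(-110) = -66*(-1/110) = ⅗ ≈ 0.60000)
j(G)*D = (-2 + 65)*(⅗) = 63*(⅗) = 189/5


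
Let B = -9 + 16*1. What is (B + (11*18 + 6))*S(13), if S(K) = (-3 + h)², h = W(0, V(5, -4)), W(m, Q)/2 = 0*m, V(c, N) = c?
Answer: 1899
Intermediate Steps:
B = 7 (B = -9 + 16 = 7)
W(m, Q) = 0 (W(m, Q) = 2*(0*m) = 2*0 = 0)
h = 0
S(K) = 9 (S(K) = (-3 + 0)² = (-3)² = 9)
(B + (11*18 + 6))*S(13) = (7 + (11*18 + 6))*9 = (7 + (198 + 6))*9 = (7 + 204)*9 = 211*9 = 1899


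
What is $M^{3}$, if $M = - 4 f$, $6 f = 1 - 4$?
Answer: $8$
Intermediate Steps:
$f = - \frac{1}{2}$ ($f = \frac{1 - 4}{6} = \frac{1}{6} \left(-3\right) = - \frac{1}{2} \approx -0.5$)
$M = 2$ ($M = \left(-4\right) \left(- \frac{1}{2}\right) = 2$)
$M^{3} = 2^{3} = 8$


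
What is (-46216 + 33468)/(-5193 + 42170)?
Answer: -12748/36977 ≈ -0.34475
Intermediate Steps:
(-46216 + 33468)/(-5193 + 42170) = -12748/36977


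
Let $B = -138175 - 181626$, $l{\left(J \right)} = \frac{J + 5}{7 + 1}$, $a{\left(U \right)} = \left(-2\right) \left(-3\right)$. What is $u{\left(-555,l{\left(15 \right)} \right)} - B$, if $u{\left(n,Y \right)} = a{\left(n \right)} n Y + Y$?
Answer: $\frac{622957}{2} \approx 3.1148 \cdot 10^{5}$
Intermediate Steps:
$a{\left(U \right)} = 6$
$l{\left(J \right)} = \frac{5}{8} + \frac{J}{8}$ ($l{\left(J \right)} = \frac{5 + J}{8} = \left(5 + J\right) \frac{1}{8} = \frac{5}{8} + \frac{J}{8}$)
$B = -319801$ ($B = -138175 - 181626 = -319801$)
$u{\left(n,Y \right)} = Y + 6 Y n$ ($u{\left(n,Y \right)} = 6 n Y + Y = 6 Y n + Y = Y + 6 Y n$)
$u{\left(-555,l{\left(15 \right)} \right)} - B = \left(\frac{5}{8} + \frac{1}{8} \cdot 15\right) \left(1 + 6 \left(-555\right)\right) - -319801 = \left(\frac{5}{8} + \frac{15}{8}\right) \left(1 - 3330\right) + 319801 = \frac{5}{2} \left(-3329\right) + 319801 = - \frac{16645}{2} + 319801 = \frac{622957}{2}$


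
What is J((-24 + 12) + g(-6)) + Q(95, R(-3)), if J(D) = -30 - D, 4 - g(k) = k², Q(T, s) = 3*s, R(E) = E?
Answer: 5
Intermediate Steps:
g(k) = 4 - k²
J((-24 + 12) + g(-6)) + Q(95, R(-3)) = (-30 - ((-24 + 12) + (4 - 1*(-6)²))) + 3*(-3) = (-30 - (-12 + (4 - 1*36))) - 9 = (-30 - (-12 + (4 - 36))) - 9 = (-30 - (-12 - 32)) - 9 = (-30 - 1*(-44)) - 9 = (-30 + 44) - 9 = 14 - 9 = 5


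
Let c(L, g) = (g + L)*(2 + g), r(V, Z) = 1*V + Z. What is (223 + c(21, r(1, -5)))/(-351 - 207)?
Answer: -21/62 ≈ -0.33871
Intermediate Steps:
r(V, Z) = V + Z
c(L, g) = (2 + g)*(L + g) (c(L, g) = (L + g)*(2 + g) = (2 + g)*(L + g))
(223 + c(21, r(1, -5)))/(-351 - 207) = (223 + ((1 - 5)² + 2*21 + 2*(1 - 5) + 21*(1 - 5)))/(-351 - 207) = (223 + ((-4)² + 42 + 2*(-4) + 21*(-4)))/(-558) = (223 + (16 + 42 - 8 - 84))*(-1/558) = (223 - 34)*(-1/558) = 189*(-1/558) = -21/62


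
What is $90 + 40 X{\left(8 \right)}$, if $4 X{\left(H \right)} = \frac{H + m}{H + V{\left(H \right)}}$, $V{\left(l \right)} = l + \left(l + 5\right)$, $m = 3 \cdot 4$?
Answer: $\frac{2810}{29} \approx 96.896$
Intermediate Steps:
$m = 12$
$V{\left(l \right)} = 5 + 2 l$ ($V{\left(l \right)} = l + \left(5 + l\right) = 5 + 2 l$)
$X{\left(H \right)} = \frac{12 + H}{4 \left(5 + 3 H\right)}$ ($X{\left(H \right)} = \frac{\left(H + 12\right) \frac{1}{H + \left(5 + 2 H\right)}}{4} = \frac{\left(12 + H\right) \frac{1}{5 + 3 H}}{4} = \frac{\frac{1}{5 + 3 H} \left(12 + H\right)}{4} = \frac{12 + H}{4 \left(5 + 3 H\right)}$)
$90 + 40 X{\left(8 \right)} = 90 + 40 \frac{12 + 8}{4 \left(5 + 3 \cdot 8\right)} = 90 + 40 \cdot \frac{1}{4} \frac{1}{5 + 24} \cdot 20 = 90 + 40 \cdot \frac{1}{4} \cdot \frac{1}{29} \cdot 20 = 90 + 40 \cdot \frac{5}{29} = 90 + \frac{200}{29} = \frac{2810}{29}$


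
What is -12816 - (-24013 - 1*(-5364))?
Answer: 5833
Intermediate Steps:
-12816 - (-24013 - 1*(-5364)) = -12816 - (-24013 + 5364) = -12816 - 1*(-18649) = -12816 + 18649 = 5833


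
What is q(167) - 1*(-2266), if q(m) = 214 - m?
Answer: 2313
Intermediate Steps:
q(167) - 1*(-2266) = (214 - 1*167) - 1*(-2266) = (214 - 167) + 2266 = 47 + 2266 = 2313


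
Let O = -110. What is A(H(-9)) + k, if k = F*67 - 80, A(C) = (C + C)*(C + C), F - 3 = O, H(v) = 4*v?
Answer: -2065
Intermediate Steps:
F = -107 (F = 3 - 110 = -107)
A(C) = 4*C² (A(C) = (2*C)*(2*C) = 4*C²)
k = -7249 (k = -107*67 - 80 = -7169 - 80 = -7249)
A(H(-9)) + k = 4*(4*(-9))² - 7249 = 4*(-36)² - 7249 = 4*1296 - 7249 = 5184 - 7249 = -2065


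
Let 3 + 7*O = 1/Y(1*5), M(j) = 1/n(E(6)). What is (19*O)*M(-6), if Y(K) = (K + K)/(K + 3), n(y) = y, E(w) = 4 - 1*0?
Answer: -209/140 ≈ -1.4929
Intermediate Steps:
E(w) = 4 (E(w) = 4 + 0 = 4)
Y(K) = 2*K/(3 + K) (Y(K) = (2*K)/(3 + K) = 2*K/(3 + K))
M(j) = 1/4
O = -11/35 (O = -3/7 + 1/(7*((2*(1*5)/(3 + 1*5)))) = -3/7 + 1/(7*((2*5/(3 + 5)))) = -3/7 + 1/(7*((2*5/8))) = -3/7 + 1/(7*((2*5*(1/8)))) = -3/7 + 1/(7*(5/4)) = -3/7 + (1/7)*(4/5) = -3/7 + 4/35 = -11/35 ≈ -0.31429)
(19*O)*M(-6) = (19*(-11/35))*(1/4) = -209/35*1/4 = -209/140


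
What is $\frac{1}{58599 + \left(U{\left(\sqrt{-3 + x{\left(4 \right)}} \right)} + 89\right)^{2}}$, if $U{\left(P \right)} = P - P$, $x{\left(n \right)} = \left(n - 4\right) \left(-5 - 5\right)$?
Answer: $\frac{1}{66520} \approx 1.5033 \cdot 10^{-5}$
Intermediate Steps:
$x{\left(n \right)} = 40 - 10 n$ ($x{\left(n \right)} = \left(-4 + n\right) \left(-10\right) = 40 - 10 n$)
$U{\left(P \right)} = 0$
$\frac{1}{58599 + \left(U{\left(\sqrt{-3 + x{\left(4 \right)}} \right)} + 89\right)^{2}} = \frac{1}{58599 + \left(0 + 89\right)^{2}} = \frac{1}{58599 + 89^{2}} = \frac{1}{58599 + 7921} = \frac{1}{66520}$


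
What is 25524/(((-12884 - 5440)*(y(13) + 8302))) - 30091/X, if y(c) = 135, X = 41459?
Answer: -11750288894/16185717977 ≈ -0.72597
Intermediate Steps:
25524/(((-12884 - 5440)*(y(13) + 8302))) - 30091/X = 25524/(((-12884 - 5440)*(135 + 8302))) - 30091/41459 = 25524/((-18324*8437)) - 30091*1/41459 = 25524/(-154599588) - 30091/41459 = 25524*(-1/154599588) - 30091/41459 = -709/4294433 - 30091/41459 = -11750288894/16185717977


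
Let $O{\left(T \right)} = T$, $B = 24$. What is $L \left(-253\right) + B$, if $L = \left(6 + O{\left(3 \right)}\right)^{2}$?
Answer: $-20469$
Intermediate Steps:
$L = 81$ ($L = \left(6 + 3\right)^{2} = 9^{2} = 81$)
$L \left(-253\right) + B = 81 \left(-253\right) + 24 = -20493 + 24 = -20469$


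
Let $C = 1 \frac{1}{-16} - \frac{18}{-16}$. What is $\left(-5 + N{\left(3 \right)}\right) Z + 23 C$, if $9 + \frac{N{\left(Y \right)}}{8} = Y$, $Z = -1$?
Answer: $\frac{1239}{16} \approx 77.438$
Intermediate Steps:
$N{\left(Y \right)} = -72 + 8 Y$
$C = \frac{17}{16}$ ($C = 1 \left(- \frac{1}{16}\right) - - \frac{9}{8} = - \frac{1}{16} + \frac{9}{8} = \frac{17}{16} \approx 1.0625$)
$\left(-5 + N{\left(3 \right)}\right) Z + 23 C = \left(-5 + \left(-72 + 8 \cdot 3\right)\right) \left(-1\right) + 23 \cdot \frac{17}{16} = \left(-5 + \left(-72 + 24\right)\right) \left(-1\right) + \frac{391}{16} = \left(-5 - 48\right) \left(-1\right) + \frac{391}{16} = \left(-53\right) \left(-1\right) + \frac{391}{16} = 53 + \frac{391}{16} = \frac{1239}{16}$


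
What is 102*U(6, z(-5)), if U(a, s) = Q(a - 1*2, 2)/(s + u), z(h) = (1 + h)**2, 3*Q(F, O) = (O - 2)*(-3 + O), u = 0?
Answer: 0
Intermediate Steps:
Q(F, O) = (-3 + O)*(-2 + O)/3 (Q(F, O) = ((O - 2)*(-3 + O))/3 = ((-2 + O)*(-3 + O))/3 = ((-3 + O)*(-2 + O))/3 = (-3 + O)*(-2 + O)/3)
U(a, s) = 0 (U(a, s) = (2 - 5/3*2 + (1/3)*2**2)/(s + 0) = (2 - 10/3 + (1/3)*4)/s = (2 - 10/3 + 4/3)/s = 0/s = 0)
102*U(6, z(-5)) = 102*0 = 0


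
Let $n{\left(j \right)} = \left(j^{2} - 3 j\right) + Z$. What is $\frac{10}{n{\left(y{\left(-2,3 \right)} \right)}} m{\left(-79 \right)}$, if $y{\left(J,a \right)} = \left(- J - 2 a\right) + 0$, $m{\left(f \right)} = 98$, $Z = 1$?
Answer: $\frac{980}{29} \approx 33.793$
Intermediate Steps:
$y{\left(J,a \right)} = - J - 2 a$
$n{\left(j \right)} = 1 + j^{2} - 3 j$ ($n{\left(j \right)} = \left(j^{2} - 3 j\right) + 1 = 1 + j^{2} - 3 j$)
$\frac{10}{n{\left(y{\left(-2,3 \right)} \right)}} m{\left(-79 \right)} = \frac{10}{1 + \left(\left(-1\right) \left(-2\right) - 6\right)^{2} - 3 \left(\left(-1\right) \left(-2\right) - 6\right)} 98 = \frac{10}{1 + \left(2 - 6\right)^{2} - 3 \left(2 - 6\right)} 98 = \frac{10}{1 + \left(-4\right)^{2} - -12} \cdot 98 = \frac{10}{1 + 16 + 12} \cdot 98 = \frac{10}{29} \cdot 98 = \frac{980}{29}$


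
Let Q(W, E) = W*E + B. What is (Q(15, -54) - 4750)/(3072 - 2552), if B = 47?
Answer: -5513/520 ≈ -10.602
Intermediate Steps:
Q(W, E) = 47 + E*W (Q(W, E) = W*E + 47 = E*W + 47 = 47 + E*W)
(Q(15, -54) - 4750)/(3072 - 2552) = ((47 - 54*15) - 4750)/(3072 - 2552) = ((47 - 810) - 4750)/520 = (-763 - 4750)*(1/520) = -5513*1/520 = -5513/520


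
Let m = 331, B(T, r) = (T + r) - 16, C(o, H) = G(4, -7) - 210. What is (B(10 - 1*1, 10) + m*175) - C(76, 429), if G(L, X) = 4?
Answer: 58134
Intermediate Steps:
C(o, H) = -206 (C(o, H) = 4 - 210 = -206)
B(T, r) = -16 + T + r
(B(10 - 1*1, 10) + m*175) - C(76, 429) = ((-16 + (10 - 1*1) + 10) + 331*175) - 1*(-206) = ((-16 + (10 - 1) + 10) + 57925) + 206 = ((-16 + 9 + 10) + 57925) + 206 = (3 + 57925) + 206 = 57928 + 206 = 58134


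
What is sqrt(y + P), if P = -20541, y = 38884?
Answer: sqrt(18343) ≈ 135.44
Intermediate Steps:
sqrt(y + P) = sqrt(38884 - 20541) = sqrt(18343)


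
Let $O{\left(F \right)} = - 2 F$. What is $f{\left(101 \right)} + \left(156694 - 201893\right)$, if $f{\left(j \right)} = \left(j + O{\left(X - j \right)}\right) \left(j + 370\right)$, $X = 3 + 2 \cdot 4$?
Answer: $87152$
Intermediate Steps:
$X = 11$ ($X = 3 + 8 = 11$)
$f{\left(j \right)} = \left(-22 + 3 j\right) \left(370 + j\right)$ ($f{\left(j \right)} = \left(j - 2 \left(11 - j\right)\right) \left(j + 370\right) = \left(j + \left(-22 + 2 j\right)\right) \left(370 + j\right) = \left(-22 + 3 j\right) \left(370 + j\right)$)
$f{\left(101 \right)} + \left(156694 - 201893\right) = \left(-8140 + 3 \cdot 101^{2} + 1088 \cdot 101\right) + \left(156694 - 201893\right) = \left(-8140 + 3 \cdot 10201 + 109888\right) - 45199 = \left(-8140 + 30603 + 109888\right) - 45199 = 132351 - 45199 = 87152$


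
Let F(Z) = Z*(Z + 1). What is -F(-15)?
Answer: -210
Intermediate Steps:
F(Z) = Z*(1 + Z)
-F(-15) = -(-15)*(1 - 15) = -(-15)*(-14) = -1*210 = -210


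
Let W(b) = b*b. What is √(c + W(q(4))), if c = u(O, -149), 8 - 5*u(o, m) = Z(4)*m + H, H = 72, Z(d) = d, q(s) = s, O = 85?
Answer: 6*√85/5 ≈ 11.063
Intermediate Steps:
W(b) = b²
u(o, m) = -64/5 - 4*m/5 (u(o, m) = 8/5 - (4*m + 72)/5 = 8/5 - (72 + 4*m)/5 = 8/5 + (-72/5 - 4*m/5) = -64/5 - 4*m/5)
c = 532/5 (c = -64/5 - ⅘*(-149) = -64/5 + 596/5 = 532/5 ≈ 106.40)
√(c + W(q(4))) = √(532/5 + 4²) = √(532/5 + 16) = √(612/5) = 6*√85/5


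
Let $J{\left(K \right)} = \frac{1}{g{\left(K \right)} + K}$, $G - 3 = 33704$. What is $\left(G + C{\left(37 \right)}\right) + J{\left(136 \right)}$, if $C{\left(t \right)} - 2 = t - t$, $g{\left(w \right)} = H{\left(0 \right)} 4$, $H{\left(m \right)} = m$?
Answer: $\frac{4584425}{136} \approx 33709.0$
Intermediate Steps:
$G = 33707$ ($G = 3 + 33704 = 33707$)
$g{\left(w \right)} = 0$ ($g{\left(w \right)} = 0 \cdot 4 = 0$)
$C{\left(t \right)} = 2$ ($C{\left(t \right)} = 2 + \left(t - t\right) = 2 + 0 = 2$)
$J{\left(K \right)} = \frac{1}{K}$ ($J{\left(K \right)} = \frac{1}{0 + K} = \frac{1}{K}$)
$\left(G + C{\left(37 \right)}\right) + J{\left(136 \right)} = \left(33707 + 2\right) + \frac{1}{136} = 33709 + \frac{1}{136} = \frac{4584425}{136}$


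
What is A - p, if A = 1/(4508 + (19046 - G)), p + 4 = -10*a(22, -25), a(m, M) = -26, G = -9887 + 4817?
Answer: -7327743/28624 ≈ -256.00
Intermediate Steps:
G = -5070
p = 256 (p = -4 - 10*(-26) = -4 + 260 = 256)
A = 1/28624 (A = 1/(4508 + (19046 - 1*(-5070))) = 1/(4508 + (19046 + 5070)) = 1/(4508 + 24116) = 1/28624 ≈ 3.4936e-5)
A - p = 1/28624 - 1*256 = 1/28624 - 256 = -7327743/28624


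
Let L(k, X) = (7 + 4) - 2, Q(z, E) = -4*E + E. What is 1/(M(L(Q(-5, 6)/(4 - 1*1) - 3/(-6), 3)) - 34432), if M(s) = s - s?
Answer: -1/34432 ≈ -2.9043e-5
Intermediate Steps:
Q(z, E) = -3*E
L(k, X) = 9 (L(k, X) = 11 - 2 = 9)
M(s) = 0
1/(M(L(Q(-5, 6)/(4 - 1*1) - 3/(-6), 3)) - 34432) = 1/(0 - 34432) = 1/(-34432) = -1/34432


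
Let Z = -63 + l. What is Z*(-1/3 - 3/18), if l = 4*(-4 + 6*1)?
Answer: 55/2 ≈ 27.500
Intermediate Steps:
l = 8 (l = 4*(-4 + 6) = 4*2 = 8)
Z = -55 (Z = -63 + 8 = -55)
Z*(-1/3 - 3/18) = -55*(-1/3 - 3/18) = -55*(-1*⅓ - 3*1/18) = -55*(-⅓ - ⅙) = -55*(-½) = 55/2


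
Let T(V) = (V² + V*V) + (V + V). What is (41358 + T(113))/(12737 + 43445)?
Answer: 33561/28091 ≈ 1.1947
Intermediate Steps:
T(V) = 2*V + 2*V² (T(V) = (V² + V²) + 2*V = 2*V² + 2*V = 2*V + 2*V²)
(41358 + T(113))/(12737 + 43445) = (41358 + 2*113*(1 + 113))/(12737 + 43445) = (41358 + 2*113*114)/56182 = (41358 + 25764)*(1/56182) = 67122*(1/56182) = 33561/28091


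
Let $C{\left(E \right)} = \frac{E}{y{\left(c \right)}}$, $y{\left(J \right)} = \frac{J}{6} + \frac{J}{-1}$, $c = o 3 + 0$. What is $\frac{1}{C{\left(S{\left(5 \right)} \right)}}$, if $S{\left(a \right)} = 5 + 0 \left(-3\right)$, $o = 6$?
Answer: $-3$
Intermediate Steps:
$S{\left(a \right)} = 5$ ($S{\left(a \right)} = 5 + 0 = 5$)
$c = 18$ ($c = 6 \cdot 3 + 0 = 18 + 0 = 18$)
$y{\left(J \right)} = - \frac{5 J}{6}$ ($y{\left(J \right)} = J \frac{1}{6} + J \left(-1\right) = \frac{J}{6} - J = - \frac{5 J}{6}$)
$C{\left(E \right)} = - \frac{E}{15}$ ($C{\left(E \right)} = \frac{E}{\left(- \frac{5}{6}\right) 18} = \frac{E}{-15} = E \left(- \frac{1}{15}\right) = - \frac{E}{15}$)
$\frac{1}{C{\left(S{\left(5 \right)} \right)}} = \frac{1}{\left(- \frac{1}{15}\right) 5} = \frac{1}{- \frac{1}{3}} = -3$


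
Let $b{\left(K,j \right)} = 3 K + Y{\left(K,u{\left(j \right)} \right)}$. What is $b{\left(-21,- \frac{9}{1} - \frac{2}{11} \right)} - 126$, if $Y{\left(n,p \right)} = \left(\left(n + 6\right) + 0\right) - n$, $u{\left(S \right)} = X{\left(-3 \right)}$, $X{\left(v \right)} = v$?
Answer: $-183$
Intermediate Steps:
$u{\left(S \right)} = -3$
$Y{\left(n,p \right)} = 6$ ($Y{\left(n,p \right)} = \left(\left(6 + n\right) + 0\right) - n = \left(6 + n\right) - n = 6$)
$b{\left(K,j \right)} = 6 + 3 K$ ($b{\left(K,j \right)} = 3 K + 6 = 6 + 3 K$)
$b{\left(-21,- \frac{9}{1} - \frac{2}{11} \right)} - 126 = \left(6 + 3 \left(-21\right)\right) - 126 = \left(6 - 63\right) - 126 = -57 - 126 = -183$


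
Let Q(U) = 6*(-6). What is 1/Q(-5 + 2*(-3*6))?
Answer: -1/36 ≈ -0.027778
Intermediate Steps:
Q(U) = -36
1/Q(-5 + 2*(-3*6)) = 1/(-36) = -1/36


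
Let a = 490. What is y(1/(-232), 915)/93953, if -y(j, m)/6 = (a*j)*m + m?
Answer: 354105/5449274 ≈ 0.064982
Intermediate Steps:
y(j, m) = -6*m - 2940*j*m (y(j, m) = -6*((490*j)*m + m) = -6*(490*j*m + m) = -6*(m + 490*j*m) = -6*m - 2940*j*m)
y(1/(-232), 915)/93953 = -6*915*(1 + 490/(-232))/93953 = -6*915*(1 + 490*(-1/232))*(1/93953) = -6*915*(1 - 245/116)*(1/93953) = -6*915*(-129/116)*(1/93953) = (354105/58)*(1/93953) = 354105/5449274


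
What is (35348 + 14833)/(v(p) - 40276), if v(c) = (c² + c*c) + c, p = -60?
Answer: -50181/33136 ≈ -1.5144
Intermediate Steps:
v(c) = c + 2*c² (v(c) = (c² + c²) + c = 2*c² + c = c + 2*c²)
(35348 + 14833)/(v(p) - 40276) = (35348 + 14833)/(-60*(1 + 2*(-60)) - 40276) = 50181/(-60*(1 - 120) - 40276) = 50181/(-60*(-119) - 40276) = 50181/(7140 - 40276) = 50181/(-33136) = 50181*(-1/33136) = -50181/33136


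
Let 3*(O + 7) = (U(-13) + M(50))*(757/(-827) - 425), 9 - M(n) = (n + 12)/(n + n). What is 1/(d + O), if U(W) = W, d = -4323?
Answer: -20675/75961818 ≈ -0.00027218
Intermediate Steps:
M(n) = 9 - (12 + n)/(2*n) (M(n) = 9 - (n + 12)/(n + n) = 9 - (12 + n)/(2*n))
O = 13416207/20675 (O = -7 + ((-13 + (17/2 - 6/50))*(757/(-827) - 425))/3 = -7 + ((-13 + (17/2 - 6*1/50))*(757*(-1/827) - 425))/3 = -7 + ((-13 + (17/2 - 3/25))*(-757/827 - 425))/3 = -7 + ((-13 + 419/50)*(-352232/827))/3 = -7 + (-231/50*(-352232/827))/3 = -7 + (⅓)*(40682796/20675) = -7 + 13560932/20675 = 13416207/20675 ≈ 648.91)
1/(d + O) = 1/(-4323 + 13416207/20675) = 1/(-75961818/20675) = -20675/75961818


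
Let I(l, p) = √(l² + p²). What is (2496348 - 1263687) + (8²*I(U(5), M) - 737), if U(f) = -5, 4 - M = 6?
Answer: 1231924 + 64*√29 ≈ 1.2323e+6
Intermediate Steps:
M = -2 (M = 4 - 1*6 = 4 - 6 = -2)
(2496348 - 1263687) + (8²*I(U(5), M) - 737) = (2496348 - 1263687) + (8²*√((-5)² + (-2)²) - 737) = 1232661 + (64*√(25 + 4) - 737) = 1232661 + (64*√29 - 737) = 1232661 + (-737 + 64*√29) = 1231924 + 64*√29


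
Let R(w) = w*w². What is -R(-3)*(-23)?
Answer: -621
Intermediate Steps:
R(w) = w³
-R(-3)*(-23) = -1*(-3)³*(-23) = -1*(-27)*(-23) = 27*(-23) = -621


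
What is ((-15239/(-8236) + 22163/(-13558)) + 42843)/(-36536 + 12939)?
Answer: -2392015730439/1317464022868 ≈ -1.8156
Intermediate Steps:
((-15239/(-8236) + 22163/(-13558)) + 42843)/(-36536 + 12939) = ((-15239*(-1/8236) + 22163*(-1/13558)) + 42843)/(-23597) = ((15239/8236 - 22163/13558) + 42843)*(-1/23597) = (12037947/55831844 + 42843)*(-1/23597) = (2392015730439/55831844)*(-1/23597) = -2392015730439/1317464022868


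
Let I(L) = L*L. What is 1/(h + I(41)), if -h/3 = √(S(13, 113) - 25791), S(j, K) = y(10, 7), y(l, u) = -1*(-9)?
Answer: 1681/3057799 + 3*I*√25782/3057799 ≈ 0.00054974 + 0.00015753*I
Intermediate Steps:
y(l, u) = 9
S(j, K) = 9
I(L) = L²
h = -3*I*√25782 (h = -3*√(9 - 25791) = -3*I*√25782 ≈ -481.7*I)
1/(h + I(41)) = 1/(-3*I*√25782 + 41²) = 1/(-3*I*√25782 + 1681) = 1/(1681 - 3*I*√25782)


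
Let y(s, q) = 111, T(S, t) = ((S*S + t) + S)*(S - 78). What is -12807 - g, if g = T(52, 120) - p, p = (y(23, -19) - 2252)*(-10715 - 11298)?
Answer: 47191802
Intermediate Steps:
T(S, t) = (-78 + S)*(S + t + S²) (T(S, t) = ((S² + t) + S)*(-78 + S) = ((t + S²) + S)*(-78 + S) = (S + t + S²)*(-78 + S) = (-78 + S)*(S + t + S²))
p = 47129833 (p = (111 - 2252)*(-10715 - 11298) = -2141*(-22013) = 47129833)
g = -47204609 (g = (52³ - 78*52 - 78*120 - 77*52² + 52*120) - 1*47129833 = (140608 - 4056 - 9360 - 77*2704 + 6240) - 47129833 = (140608 - 4056 - 9360 - 208208 + 6240) - 47129833 = -74776 - 47129833 = -47204609)
-12807 - g = -12807 - 1*(-47204609) = -12807 + 47204609 = 47191802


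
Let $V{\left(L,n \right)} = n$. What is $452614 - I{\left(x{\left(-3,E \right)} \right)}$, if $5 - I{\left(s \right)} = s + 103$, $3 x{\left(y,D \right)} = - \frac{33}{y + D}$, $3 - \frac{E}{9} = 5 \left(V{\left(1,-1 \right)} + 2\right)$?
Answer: $\frac{9506963}{21} \approx 4.5271 \cdot 10^{5}$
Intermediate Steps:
$E = -18$ ($E = 27 - 9 \cdot 5 \left(-1 + 2\right) = 27 - 9 \cdot 5 \cdot 1 = 27 - 45 = -18$)
$x{\left(y,D \right)} = - \frac{11}{D + y}$ ($x{\left(y,D \right)} = \frac{\left(-33\right) \frac{1}{y + D}}{3} = \frac{\left(-33\right) \frac{1}{D + y}}{3} = - \frac{11}{D + y}$)
$I{\left(s \right)} = -98 - s$ ($I{\left(s \right)} = 5 - \left(s + 103\right) = 5 - \left(103 + s\right) = -98 - s$)
$452614 - I{\left(x{\left(-3,E \right)} \right)} = 452614 - \left(-98 - - \frac{11}{-18 - 3}\right) = 452614 - \left(-98 - - \frac{11}{-21}\right) = 452614 - \left(-98 - \left(-11\right) \left(- \frac{1}{21}\right)\right) = 452614 - \left(-98 - \frac{11}{21}\right) = 452614 - - \frac{2069}{21} = 452614 + \frac{2069}{21} = \frac{9506963}{21}$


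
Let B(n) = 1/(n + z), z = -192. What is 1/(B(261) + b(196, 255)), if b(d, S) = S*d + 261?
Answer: 69/3466630 ≈ 1.9904e-5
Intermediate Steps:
B(n) = 1/(-192 + n) (B(n) = 1/(n - 192) = 1/(-192 + n))
b(d, S) = 261 + S*d
1/(B(261) + b(196, 255)) = 1/(1/(-192 + 261) + (261 + 255*196)) = 1/(1/69 + (261 + 49980)) = 1/(1/69 + 50241) = 1/(3466630/69) = 69/3466630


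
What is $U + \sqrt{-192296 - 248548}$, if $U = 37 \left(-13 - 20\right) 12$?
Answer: $-14652 + 2 i \sqrt{110211} \approx -14652.0 + 663.96 i$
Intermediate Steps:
$U = -14652$ ($U = 37 \left(-13 - 20\right) 12 = 37 \left(-33\right) 12 = \left(-1221\right) 12 = -14652$)
$U + \sqrt{-192296 - 248548} = -14652 + \sqrt{-192296 - 248548} = -14652 + \sqrt{-440844} = -14652 + 2 i \sqrt{110211}$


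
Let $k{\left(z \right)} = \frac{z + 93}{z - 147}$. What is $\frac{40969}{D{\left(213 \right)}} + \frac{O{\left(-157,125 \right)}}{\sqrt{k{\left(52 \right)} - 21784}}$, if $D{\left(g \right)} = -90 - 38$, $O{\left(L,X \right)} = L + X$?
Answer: $- \frac{40969}{128} + \frac{32 i \sqrt{314583}}{82785} \approx -320.07 + 0.2168 i$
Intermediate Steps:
$k{\left(z \right)} = \frac{93 + z}{-147 + z}$
$D{\left(g \right)} = -128$ ($D{\left(g \right)} = -90 - 38 = -128$)
$\frac{40969}{D{\left(213 \right)}} + \frac{O{\left(-157,125 \right)}}{\sqrt{k{\left(52 \right)} - 21784}} = \frac{40969}{-128} + \frac{-157 + 125}{\sqrt{\frac{93 + 52}{-147 + 52} - 21784}} = 40969 \left(- \frac{1}{128}\right) - \frac{32}{\sqrt{\frac{1}{-95} \cdot 145 - 21784}} = - \frac{40969}{128} - \frac{32}{\sqrt{\left(- \frac{1}{95}\right) 145 - 21784}} = - \frac{40969}{128} - \frac{32}{\sqrt{- \frac{29}{19} - 21784}} = - \frac{40969}{128} - \frac{32}{\sqrt{- \frac{413925}{19}}} = - \frac{40969}{128} - \frac{32}{\frac{5}{19} i \sqrt{314583}} = - \frac{40969}{128} - 32 \left(- \frac{i \sqrt{314583}}{82785}\right) = - \frac{40969}{128} + \frac{32 i \sqrt{314583}}{82785}$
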